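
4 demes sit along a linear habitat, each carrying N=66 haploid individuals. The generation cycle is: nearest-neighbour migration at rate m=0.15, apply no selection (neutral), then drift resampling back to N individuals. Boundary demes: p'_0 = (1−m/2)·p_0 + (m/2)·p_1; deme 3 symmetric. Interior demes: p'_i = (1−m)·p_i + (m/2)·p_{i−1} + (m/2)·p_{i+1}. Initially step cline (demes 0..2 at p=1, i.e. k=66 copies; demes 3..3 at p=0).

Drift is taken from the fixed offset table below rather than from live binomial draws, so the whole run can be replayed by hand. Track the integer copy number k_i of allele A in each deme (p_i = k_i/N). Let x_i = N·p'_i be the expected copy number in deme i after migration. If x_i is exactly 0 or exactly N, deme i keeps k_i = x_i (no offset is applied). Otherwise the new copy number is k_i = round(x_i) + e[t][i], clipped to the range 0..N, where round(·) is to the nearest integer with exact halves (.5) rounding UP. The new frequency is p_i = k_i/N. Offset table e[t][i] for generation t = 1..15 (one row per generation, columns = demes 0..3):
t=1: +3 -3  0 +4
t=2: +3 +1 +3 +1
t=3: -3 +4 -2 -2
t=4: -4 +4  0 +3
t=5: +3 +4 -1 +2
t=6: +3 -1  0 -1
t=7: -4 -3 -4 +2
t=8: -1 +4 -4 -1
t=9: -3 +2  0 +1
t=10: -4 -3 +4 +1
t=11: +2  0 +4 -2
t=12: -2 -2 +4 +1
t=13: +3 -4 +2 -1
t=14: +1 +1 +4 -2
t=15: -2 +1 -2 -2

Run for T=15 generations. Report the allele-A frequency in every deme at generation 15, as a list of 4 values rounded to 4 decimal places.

t=0: k=[66 66 66 0]
t=1: x=[66.0000 66.0000 61.0500 4.9500] k=[66 66 61 9]
t=2: x=[66.0000 65.6250 57.4750 12.9000] k=[66 66 60 14]
t=3: x=[66.0000 65.5500 57.0000 17.4500] k=[66 66 55 15]
t=4: x=[66.0000 65.1750 52.8250 18.0000] k=[66 66 53 21]
t=5: x=[66.0000 65.0250 51.5750 23.4000] k=[66 66 51 25]
t=6: x=[66.0000 64.8750 50.1750 26.9500] k=[66 64 50 26]
t=7: x=[65.8500 63.1000 49.2500 27.8000] k=[62 60 45 30]
t=8: x=[61.8500 59.0250 45.0000 31.1250] k=[61 63 41 30]
t=9: x=[61.1500 61.2000 41.8250 30.8250] k=[58 63 42 32]
t=10: x=[58.3750 61.0500 42.8250 32.7500] k=[54 58 47 34]
t=11: x=[54.3000 56.8750 46.8500 34.9750] k=[56 57 51 33]
t=12: x=[56.0750 56.4750 50.1000 34.3500] k=[54 54 54 35]
t=13: x=[54.0000 54.0000 52.5750 36.4250] k=[57 50 55 35]
t=14: x=[56.4750 50.9000 53.1250 36.5000] k=[57 52 57 35]
t=15: x=[56.6250 52.7500 54.9750 36.6500] k=[55 54 53 35]

[0.8333, 0.8182, 0.8030, 0.5303]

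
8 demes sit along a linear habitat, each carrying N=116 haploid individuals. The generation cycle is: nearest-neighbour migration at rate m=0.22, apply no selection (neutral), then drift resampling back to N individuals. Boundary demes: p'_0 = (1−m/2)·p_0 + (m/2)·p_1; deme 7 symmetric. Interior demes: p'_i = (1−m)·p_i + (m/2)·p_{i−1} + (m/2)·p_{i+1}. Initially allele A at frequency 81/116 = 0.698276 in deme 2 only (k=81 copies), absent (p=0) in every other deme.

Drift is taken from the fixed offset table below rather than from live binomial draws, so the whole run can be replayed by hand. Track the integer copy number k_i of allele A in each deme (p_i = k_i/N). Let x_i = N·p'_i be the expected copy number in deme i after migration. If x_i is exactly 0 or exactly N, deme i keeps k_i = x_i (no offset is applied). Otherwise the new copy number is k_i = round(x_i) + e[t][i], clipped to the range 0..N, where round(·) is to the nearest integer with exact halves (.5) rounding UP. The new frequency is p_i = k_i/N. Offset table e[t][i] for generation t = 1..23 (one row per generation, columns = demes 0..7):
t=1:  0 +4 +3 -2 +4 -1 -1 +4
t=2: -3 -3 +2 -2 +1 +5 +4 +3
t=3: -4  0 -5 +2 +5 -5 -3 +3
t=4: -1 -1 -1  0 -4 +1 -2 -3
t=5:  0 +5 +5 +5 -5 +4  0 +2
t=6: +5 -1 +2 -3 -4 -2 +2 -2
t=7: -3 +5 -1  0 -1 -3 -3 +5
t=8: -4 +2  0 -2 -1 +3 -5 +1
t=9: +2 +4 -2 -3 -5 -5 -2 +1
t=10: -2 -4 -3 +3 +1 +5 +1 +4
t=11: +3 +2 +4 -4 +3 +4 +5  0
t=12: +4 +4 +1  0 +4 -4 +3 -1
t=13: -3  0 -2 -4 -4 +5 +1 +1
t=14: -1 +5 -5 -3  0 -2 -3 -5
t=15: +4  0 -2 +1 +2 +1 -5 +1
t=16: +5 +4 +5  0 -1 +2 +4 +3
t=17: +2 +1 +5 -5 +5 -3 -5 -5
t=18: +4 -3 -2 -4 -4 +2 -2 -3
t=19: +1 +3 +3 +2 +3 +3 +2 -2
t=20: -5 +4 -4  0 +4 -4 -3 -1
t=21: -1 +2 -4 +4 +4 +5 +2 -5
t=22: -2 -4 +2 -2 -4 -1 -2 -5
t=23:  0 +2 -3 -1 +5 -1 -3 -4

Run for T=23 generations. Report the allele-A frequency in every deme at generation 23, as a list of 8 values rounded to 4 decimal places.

t=0: k=[0 0 81 0 0 0 0 0]
t=1: x=[0.0000 8.9100 63.1800 8.9100 0.0000 0.0000 0.0000 0.0000] k=[0 13 66 7 0 0 0 0]
t=2: x=[1.4300 17.4000 53.6800 12.7200 0.7700 0.0000 0.0000 0.0000] k=[0 14 56 11 2 0 0 0]
t=3: x=[1.5400 17.0800 46.4300 14.9600 2.7700 0.2200 0.0000 0.0000] k=[0 17 41 17 8 0 0 0]
t=4: x=[1.8700 17.7700 35.7200 18.6500 8.1100 0.8800 0.0000 0.0000] k=[1 17 35 19 4 2 0 0]
t=5: x=[2.7600 17.2200 31.2600 19.1100 5.4300 2.0000 0.2200 0.0000] k=[3 22 36 24 0 6 0 0]
t=6: x=[5.0900 21.4500 33.1400 22.6800 3.3000 4.6800 0.6600 0.0000] k=[10 20 35 20 0 3 3 0]
t=7: x=[11.1000 20.5500 31.7000 19.4500 2.5300 2.6700 2.6700 0.3300] k=[8 26 31 19 2 0 0 5]
t=8: x=[9.9800 24.5700 29.1300 18.4500 3.6500 0.2200 0.5500 4.4500] k=[6 27 29 16 3 3 0 5]
t=9: x=[8.3100 24.9100 27.3500 16.0000 4.4300 2.6700 0.8800 4.4500] k=[10 29 25 13 0 0 0 5]
t=10: x=[12.0900 26.4700 24.1200 12.8900 1.4300 0.0000 0.5500 4.4500] k=[10 22 21 16 2 0 2 8]
t=11: x=[11.3200 20.5700 20.5600 15.0100 3.3200 0.4400 2.4400 7.3400] k=[14 23 25 11 6 4 7 7]
t=12: x=[14.9900 22.2300 23.2400 11.9900 6.3300 4.5500 6.6700 7.0000] k=[19 26 24 12 10 1 10 6]
t=13: x=[19.7700 25.0100 22.9000 13.1000 9.2300 2.9800 8.5700 6.4400] k=[17 25 21 9 5 8 10 7]
t=14: x=[17.8800 23.6800 20.1200 9.8800 5.7700 7.8900 9.4500 7.3300] k=[17 29 15 7 6 6 6 2]
t=15: x=[18.3200 26.1400 15.6600 7.7700 6.1100 6.0000 5.5600 2.4400] k=[22 26 14 9 8 7 1 3]
t=16: x=[22.4400 24.2400 14.7700 9.4400 8.0000 6.4500 1.8800 2.7800] k=[27 28 20 9 7 8 6 6]
t=17: x=[27.1100 27.0100 19.6700 9.9900 7.3300 7.6700 6.2200 6.0000] k=[29 28 25 5 12 5 1 1]
t=18: x=[28.8900 27.7800 23.1300 7.9700 10.4600 5.3300 1.4400 1.0000] k=[33 25 21 4 6 7 0 0]
t=19: x=[32.1200 25.4400 19.5700 6.0900 5.8900 6.1200 0.7700 0.0000] k=[33 28 23 8 9 9 3 0]
t=20: x=[32.4500 28.0000 21.9000 9.7600 8.8900 8.3400 3.3300 0.3300] k=[27 32 18 10 13 4 0 0]
t=21: x=[27.5500 29.9100 18.6600 11.2100 11.6800 4.5500 0.4400 0.0000] k=[27 32 15 15 16 10 2 0]
t=22: x=[27.5500 29.5800 16.8700 15.1100 15.2300 9.7800 2.6600 0.2200] k=[26 26 19 13 11 9 1 0]
t=23: x=[26.0000 25.2300 19.1100 13.4400 11.0000 8.3400 1.7700 0.1100] k=[26 27 16 12 16 7 0 0]

[0.2241, 0.2328, 0.1379, 0.1034, 0.1379, 0.0603, 0.0000, 0.0000]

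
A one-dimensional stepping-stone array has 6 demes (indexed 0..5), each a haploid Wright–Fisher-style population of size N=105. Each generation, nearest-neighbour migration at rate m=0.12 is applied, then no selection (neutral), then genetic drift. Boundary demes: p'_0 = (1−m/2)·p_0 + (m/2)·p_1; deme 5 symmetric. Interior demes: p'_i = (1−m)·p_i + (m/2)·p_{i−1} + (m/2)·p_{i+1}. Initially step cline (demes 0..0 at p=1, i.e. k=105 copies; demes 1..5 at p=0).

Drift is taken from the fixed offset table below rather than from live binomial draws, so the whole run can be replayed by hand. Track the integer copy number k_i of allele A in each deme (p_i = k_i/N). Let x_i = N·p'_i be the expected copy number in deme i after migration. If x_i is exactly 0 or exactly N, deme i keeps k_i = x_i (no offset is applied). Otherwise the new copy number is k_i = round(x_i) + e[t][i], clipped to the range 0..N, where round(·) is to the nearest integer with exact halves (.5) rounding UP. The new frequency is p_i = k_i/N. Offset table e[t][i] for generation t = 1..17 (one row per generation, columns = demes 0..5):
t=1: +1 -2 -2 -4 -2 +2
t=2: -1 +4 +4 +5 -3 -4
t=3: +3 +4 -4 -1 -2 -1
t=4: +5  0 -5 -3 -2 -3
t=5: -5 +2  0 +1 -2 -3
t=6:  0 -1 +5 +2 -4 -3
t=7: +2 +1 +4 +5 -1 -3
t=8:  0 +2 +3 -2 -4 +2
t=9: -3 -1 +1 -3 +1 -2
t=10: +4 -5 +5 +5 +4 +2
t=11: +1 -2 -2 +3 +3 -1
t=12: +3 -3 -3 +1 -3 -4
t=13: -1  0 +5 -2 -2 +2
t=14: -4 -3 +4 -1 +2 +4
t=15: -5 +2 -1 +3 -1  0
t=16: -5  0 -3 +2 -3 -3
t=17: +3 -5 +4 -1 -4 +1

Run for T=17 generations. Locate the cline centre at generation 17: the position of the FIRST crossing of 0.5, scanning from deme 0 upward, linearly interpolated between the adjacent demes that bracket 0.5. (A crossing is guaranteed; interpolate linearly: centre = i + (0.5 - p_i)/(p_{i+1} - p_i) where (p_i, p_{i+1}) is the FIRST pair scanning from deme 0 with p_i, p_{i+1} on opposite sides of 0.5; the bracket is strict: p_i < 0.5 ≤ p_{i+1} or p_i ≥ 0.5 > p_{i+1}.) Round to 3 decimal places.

t=0: k=[105 0 0 0 0 0]
t=1: x=[98.7000 6.3000 0.0000 0.0000 0.0000 0.0000] k=[100 4 0 0 0 0]
t=2: x=[94.2400 9.5200 0.2400 0.0000 0.0000 0.0000] k=[93 14 4 0 0 0]
t=3: x=[88.2600 18.1400 4.3600 0.2400 0.0000 0.0000] k=[91 22 0 0 0 0]
t=4: x=[86.8600 24.8200 1.3200 0.0000 0.0000 0.0000] k=[92 25 0 0 0 0]
t=5: x=[87.9800 27.5200 1.5000 0.0000 0.0000 0.0000] k=[83 30 2 0 0 0]
t=6: x=[79.8200 31.5000 3.5600 0.1200 0.0000 0.0000] k=[80 31 9 2 0 0]
t=7: x=[77.0600 32.6200 9.9000 2.3000 0.1200 0.0000] k=[79 34 14 7 0 0]
t=8: x=[76.3000 35.5000 14.7800 7.0000 0.4200 0.0000] k=[76 38 18 5 0 0]
t=9: x=[73.7200 39.0800 18.4200 5.4800 0.3000 0.0000] k=[71 38 19 2 1 0]
t=10: x=[69.0200 38.8400 19.1200 2.9600 1.0000 0.0600] k=[73 34 24 8 5 2]
t=11: x=[70.6600 35.7400 23.6400 8.7800 5.0000 2.1800] k=[72 34 22 12 8 1]
t=12: x=[69.7200 35.5600 22.1200 12.3600 7.8200 1.4200] k=[73 33 19 13 5 0]
t=13: x=[70.6000 34.5600 19.4800 12.8800 5.1800 0.3000] k=[70 35 24 11 3 2]
t=14: x=[67.9000 36.4400 23.8800 11.3000 3.4200 2.0600] k=[64 33 28 10 5 6]
t=15: x=[62.1400 34.5600 27.2200 10.7800 5.3600 5.9400] k=[57 37 26 14 4 6]
t=16: x=[55.8000 37.5400 25.9400 14.1200 4.7200 5.8800] k=[51 38 23 16 2 3]
t=17: x=[50.2200 37.8800 23.4800 15.5800 2.9000 2.9400] k=[53 33 27 15 0 4]

0.025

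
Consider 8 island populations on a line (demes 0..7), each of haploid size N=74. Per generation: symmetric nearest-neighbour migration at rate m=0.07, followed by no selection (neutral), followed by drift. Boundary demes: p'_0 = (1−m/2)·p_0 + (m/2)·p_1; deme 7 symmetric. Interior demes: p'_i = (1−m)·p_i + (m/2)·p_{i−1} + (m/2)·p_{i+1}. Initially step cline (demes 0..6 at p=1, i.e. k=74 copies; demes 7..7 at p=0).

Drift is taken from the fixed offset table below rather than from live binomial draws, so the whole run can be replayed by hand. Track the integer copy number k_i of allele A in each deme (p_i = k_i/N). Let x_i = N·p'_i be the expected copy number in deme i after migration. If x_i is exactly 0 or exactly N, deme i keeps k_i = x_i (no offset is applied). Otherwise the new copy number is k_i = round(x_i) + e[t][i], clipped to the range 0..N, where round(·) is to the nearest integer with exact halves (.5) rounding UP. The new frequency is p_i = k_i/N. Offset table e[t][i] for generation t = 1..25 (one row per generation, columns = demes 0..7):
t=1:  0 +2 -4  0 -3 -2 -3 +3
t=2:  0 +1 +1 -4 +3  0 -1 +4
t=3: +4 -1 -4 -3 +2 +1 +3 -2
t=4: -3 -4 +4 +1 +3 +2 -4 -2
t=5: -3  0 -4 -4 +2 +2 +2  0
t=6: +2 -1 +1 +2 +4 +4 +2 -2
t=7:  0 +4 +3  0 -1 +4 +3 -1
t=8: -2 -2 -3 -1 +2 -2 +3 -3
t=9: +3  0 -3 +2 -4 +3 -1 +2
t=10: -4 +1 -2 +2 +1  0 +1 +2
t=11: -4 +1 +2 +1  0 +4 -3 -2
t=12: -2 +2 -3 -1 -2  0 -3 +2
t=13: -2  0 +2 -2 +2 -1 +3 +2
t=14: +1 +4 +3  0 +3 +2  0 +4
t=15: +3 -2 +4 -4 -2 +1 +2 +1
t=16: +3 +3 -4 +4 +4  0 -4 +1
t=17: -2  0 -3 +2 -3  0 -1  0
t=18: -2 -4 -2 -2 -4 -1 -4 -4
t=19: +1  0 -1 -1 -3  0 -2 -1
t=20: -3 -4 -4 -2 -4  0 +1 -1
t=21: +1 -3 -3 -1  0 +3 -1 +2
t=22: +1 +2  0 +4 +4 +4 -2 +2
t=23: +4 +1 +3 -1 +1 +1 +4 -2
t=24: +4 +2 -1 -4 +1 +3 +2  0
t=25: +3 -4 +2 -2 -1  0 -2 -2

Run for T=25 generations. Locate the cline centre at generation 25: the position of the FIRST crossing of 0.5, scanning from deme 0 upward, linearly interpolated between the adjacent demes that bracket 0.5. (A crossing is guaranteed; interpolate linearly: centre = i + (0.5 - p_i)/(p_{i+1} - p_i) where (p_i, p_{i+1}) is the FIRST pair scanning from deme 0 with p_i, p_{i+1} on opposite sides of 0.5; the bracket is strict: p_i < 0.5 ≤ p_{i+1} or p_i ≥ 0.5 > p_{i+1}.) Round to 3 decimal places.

t=0: k=[74 74 74 74 74 74 74 0]
t=1: x=[74.0000 74.0000 74.0000 74.0000 74.0000 74.0000 71.4100 2.5900] k=[74 74 74 74 74 74 68 6]
t=2: x=[74.0000 74.0000 74.0000 74.0000 74.0000 73.7900 66.0400 8.1700] k=[74 74 74 74 74 74 65 12]
t=3: x=[74.0000 74.0000 74.0000 74.0000 74.0000 73.6850 63.4600 13.8550] k=[74 74 74 74 74 74 66 12]
t=4: x=[74.0000 74.0000 74.0000 74.0000 74.0000 73.7200 64.3900 13.8900] k=[74 74 74 74 74 74 60 12]
t=5: x=[74.0000 74.0000 74.0000 74.0000 74.0000 73.5100 58.8100 13.6800] k=[74 74 74 74 74 74 61 14]
t=6: x=[74.0000 74.0000 74.0000 74.0000 74.0000 73.5450 59.8100 15.6450] k=[74 74 74 74 74 74 62 14]
t=7: x=[74.0000 74.0000 74.0000 74.0000 74.0000 73.5800 60.7400 15.6800] k=[74 74 74 74 74 74 64 15]
t=8: x=[74.0000 74.0000 74.0000 74.0000 74.0000 73.6500 62.6350 16.7150] k=[74 74 74 74 74 72 66 14]
t=9: x=[74.0000 74.0000 74.0000 74.0000 73.9300 71.8600 64.3900 15.8200] k=[74 74 74 74 70 74 63 18]
t=10: x=[74.0000 74.0000 74.0000 73.8600 70.2800 73.4750 61.8100 19.5750] k=[74 74 74 74 71 73 63 22]
t=11: x=[74.0000 74.0000 74.0000 73.8950 71.1750 72.5800 61.9150 23.4350] k=[74 74 74 74 71 74 59 21]
t=12: x=[74.0000 74.0000 74.0000 73.8950 71.2100 73.3700 58.1950 22.3300] k=[74 74 74 73 69 73 55 24]
t=13: x=[74.0000 74.0000 73.9650 72.8950 69.2800 72.2300 54.5450 25.0850] k=[74 74 74 71 71 71 58 27]
t=14: x=[74.0000 74.0000 73.8950 71.1050 71.0000 70.5450 57.3700 28.0850] k=[74 74 74 71 74 73 57 32]
t=15: x=[74.0000 74.0000 73.8950 71.2100 73.8600 72.4750 56.6850 32.8750] k=[74 74 74 67 72 73 59 34]
t=16: x=[74.0000 74.0000 73.7550 67.4200 71.8600 72.4750 58.6150 34.8750] k=[74 74 70 71 74 72 55 36]
t=17: x=[74.0000 73.8600 70.1750 71.0700 73.8250 71.4750 54.9300 36.6650] k=[74 74 67 73 71 71 54 37]
t=18: x=[74.0000 73.7550 67.4550 72.7200 71.0700 70.4050 54.0000 37.5950] k=[74 70 65 71 67 69 50 34]
t=19: x=[73.8600 69.9650 65.3850 70.6500 67.2100 68.2650 50.1050 34.5600] k=[74 70 64 70 64 68 48 34]
t=20: x=[73.8600 69.9300 64.4200 69.5800 64.3500 67.1600 48.2100 34.4900] k=[71 66 60 68 60 67 49 33]
t=21: x=[70.8250 65.9650 60.4900 67.4400 60.5250 66.1250 49.0700 33.5600] k=[72 63 57 66 61 69 48 36]
t=22: x=[71.6850 63.1050 57.5250 65.5100 61.4550 67.9850 48.3150 36.4200] k=[73 65 58 70 65 72 46 38]
t=23: x=[72.7200 65.0350 58.6650 69.4050 65.4200 70.8450 46.6300 38.2800] k=[74 66 62 68 66 72 51 36]
t=24: x=[73.7200 66.1400 62.3500 67.7200 66.2800 71.0550 51.2100 36.5250] k=[74 68 61 64 67 74 53 37]
t=25: x=[73.7900 67.9650 61.3500 64.0000 67.1400 73.0200 53.1750 37.5600] k=[74 64 63 62 66 73 51 36]

6.933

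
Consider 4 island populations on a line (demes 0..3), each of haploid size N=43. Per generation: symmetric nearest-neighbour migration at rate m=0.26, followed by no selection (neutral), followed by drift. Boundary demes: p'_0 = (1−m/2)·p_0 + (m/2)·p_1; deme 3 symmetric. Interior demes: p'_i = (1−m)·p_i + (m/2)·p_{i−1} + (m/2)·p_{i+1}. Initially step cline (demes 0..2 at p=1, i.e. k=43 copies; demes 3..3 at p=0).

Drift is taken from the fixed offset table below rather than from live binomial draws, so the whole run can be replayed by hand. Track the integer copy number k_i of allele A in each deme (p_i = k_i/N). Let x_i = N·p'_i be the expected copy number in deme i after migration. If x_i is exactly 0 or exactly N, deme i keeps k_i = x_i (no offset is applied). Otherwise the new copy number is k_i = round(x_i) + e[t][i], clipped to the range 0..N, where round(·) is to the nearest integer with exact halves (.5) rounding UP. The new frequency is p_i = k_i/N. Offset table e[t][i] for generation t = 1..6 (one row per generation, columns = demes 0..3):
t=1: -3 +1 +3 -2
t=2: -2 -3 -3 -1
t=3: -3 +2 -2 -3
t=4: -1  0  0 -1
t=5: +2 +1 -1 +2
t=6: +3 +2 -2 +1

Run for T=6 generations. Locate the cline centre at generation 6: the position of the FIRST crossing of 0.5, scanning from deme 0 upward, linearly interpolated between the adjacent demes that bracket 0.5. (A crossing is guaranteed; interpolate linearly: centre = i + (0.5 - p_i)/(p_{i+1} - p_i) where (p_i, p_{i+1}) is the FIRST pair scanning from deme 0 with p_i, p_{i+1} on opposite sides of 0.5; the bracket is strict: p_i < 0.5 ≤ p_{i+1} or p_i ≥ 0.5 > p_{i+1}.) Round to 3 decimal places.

t=0: k=[43 43 43 0]
t=1: x=[43.0000 43.0000 37.4100 5.5900] k=[43 43 40 4]
t=2: x=[43.0000 42.6100 35.7100 8.6800] k=[43 40 33 8]
t=3: x=[42.6100 39.4800 30.6600 11.2500] k=[40 41 29 8]
t=4: x=[40.1300 39.3100 27.8300 10.7300] k=[39 39 28 10]
t=5: x=[39.0000 37.5700 27.0900 12.3400] k=[41 39 26 14]
t=6: x=[40.7400 37.5700 26.1300 15.5600] k=[43 40 24 17]

2.357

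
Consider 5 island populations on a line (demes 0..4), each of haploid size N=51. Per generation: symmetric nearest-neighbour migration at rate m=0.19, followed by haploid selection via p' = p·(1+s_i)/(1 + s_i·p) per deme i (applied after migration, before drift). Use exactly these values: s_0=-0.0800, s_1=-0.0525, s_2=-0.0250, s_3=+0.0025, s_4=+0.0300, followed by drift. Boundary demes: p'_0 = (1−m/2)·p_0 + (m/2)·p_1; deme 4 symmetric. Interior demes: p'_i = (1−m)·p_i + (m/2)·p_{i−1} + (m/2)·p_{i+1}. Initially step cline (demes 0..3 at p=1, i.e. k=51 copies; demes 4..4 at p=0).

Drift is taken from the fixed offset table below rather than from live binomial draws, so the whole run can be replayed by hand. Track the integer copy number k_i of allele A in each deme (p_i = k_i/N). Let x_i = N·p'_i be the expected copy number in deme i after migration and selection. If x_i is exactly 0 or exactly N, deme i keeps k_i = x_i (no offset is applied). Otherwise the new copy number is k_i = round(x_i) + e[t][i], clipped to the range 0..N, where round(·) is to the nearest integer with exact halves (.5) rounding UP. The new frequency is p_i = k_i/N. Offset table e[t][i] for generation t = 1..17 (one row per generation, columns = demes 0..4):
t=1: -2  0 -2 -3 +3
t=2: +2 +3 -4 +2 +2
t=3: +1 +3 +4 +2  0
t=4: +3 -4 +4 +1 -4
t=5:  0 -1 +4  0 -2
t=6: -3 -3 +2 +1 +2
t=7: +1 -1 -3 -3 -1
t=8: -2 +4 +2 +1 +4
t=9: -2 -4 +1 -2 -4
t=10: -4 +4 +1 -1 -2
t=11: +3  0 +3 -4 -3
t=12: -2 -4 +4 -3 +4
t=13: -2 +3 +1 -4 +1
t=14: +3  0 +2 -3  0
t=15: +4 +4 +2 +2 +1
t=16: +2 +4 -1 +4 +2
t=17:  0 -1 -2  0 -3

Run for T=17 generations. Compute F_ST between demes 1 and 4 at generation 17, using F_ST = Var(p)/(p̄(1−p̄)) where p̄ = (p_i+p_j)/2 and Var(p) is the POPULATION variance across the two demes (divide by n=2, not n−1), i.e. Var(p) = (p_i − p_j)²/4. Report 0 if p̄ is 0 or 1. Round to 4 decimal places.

0.1987

t=0: k=[51 51 51 51 0]
t=1: x=[51.0000 51.0000 51.0000 46.1659 4.9762] k=[51 51 51 43 8]
t=2: x=[51.0000 51.0000 50.2208 40.4559 11.5876] k=[51 51 46 42 14]
t=3: x=[51.0000 50.4989 45.9816 39.7419 16.9933] k=[51 51 50 42 17]
t=4: x=[51.0000 50.8997 49.2937 40.4060 19.7314] k=[51 47 51 41 16]
t=5: x=[50.5872 47.5925 49.6368 39.5971 18.7239] k=[51 47 51 40 17]
t=6: x=[50.5872 47.5925 49.5395 38.8831 19.5400] k=[48 45 51 40 22]
t=7: x=[47.4492 45.6001 49.3449 39.3574 24.0854] k=[48 45 46 36 23]
t=8: x=[47.4492 45.1046 44.8188 35.7417 24.6112] k=[45 49 47 37 29]
t=9: x=[44.9493 48.2952 46.1296 37.2151 30.1254] k=[43 44 47 35 26]
t=10: x=[42.5219 43.8655 45.4510 35.3121 27.2305] k=[39 48 46 34 25]
t=11: x=[39.1118 46.7496 44.9156 34.3130 26.2317] k=[42 47 48 30 23]
t=12: x=[41.8665 46.3992 46.0837 31.0753 24.0403] k=[40 42 50 28 28]
t=13: x=[39.4626 42.1836 47.0589 30.1208 28.3727] k=[37 45 48 26 29]
t=14: x=[36.9264 44.2140 45.5020 28.4064 29.0852] k=[40 44 48 25 29]
t=15: x=[39.6618 43.6679 45.3082 27.5966 28.9905] k=[44 48 47 30 30]
t=16: x=[43.8847 47.3462 45.3541 31.6450 30.3642] k=[46 51 44 36 32]
t=17: x=[46.1192 49.7983 43.7489 36.4060 32.7280] k=[46 49 42 36 30]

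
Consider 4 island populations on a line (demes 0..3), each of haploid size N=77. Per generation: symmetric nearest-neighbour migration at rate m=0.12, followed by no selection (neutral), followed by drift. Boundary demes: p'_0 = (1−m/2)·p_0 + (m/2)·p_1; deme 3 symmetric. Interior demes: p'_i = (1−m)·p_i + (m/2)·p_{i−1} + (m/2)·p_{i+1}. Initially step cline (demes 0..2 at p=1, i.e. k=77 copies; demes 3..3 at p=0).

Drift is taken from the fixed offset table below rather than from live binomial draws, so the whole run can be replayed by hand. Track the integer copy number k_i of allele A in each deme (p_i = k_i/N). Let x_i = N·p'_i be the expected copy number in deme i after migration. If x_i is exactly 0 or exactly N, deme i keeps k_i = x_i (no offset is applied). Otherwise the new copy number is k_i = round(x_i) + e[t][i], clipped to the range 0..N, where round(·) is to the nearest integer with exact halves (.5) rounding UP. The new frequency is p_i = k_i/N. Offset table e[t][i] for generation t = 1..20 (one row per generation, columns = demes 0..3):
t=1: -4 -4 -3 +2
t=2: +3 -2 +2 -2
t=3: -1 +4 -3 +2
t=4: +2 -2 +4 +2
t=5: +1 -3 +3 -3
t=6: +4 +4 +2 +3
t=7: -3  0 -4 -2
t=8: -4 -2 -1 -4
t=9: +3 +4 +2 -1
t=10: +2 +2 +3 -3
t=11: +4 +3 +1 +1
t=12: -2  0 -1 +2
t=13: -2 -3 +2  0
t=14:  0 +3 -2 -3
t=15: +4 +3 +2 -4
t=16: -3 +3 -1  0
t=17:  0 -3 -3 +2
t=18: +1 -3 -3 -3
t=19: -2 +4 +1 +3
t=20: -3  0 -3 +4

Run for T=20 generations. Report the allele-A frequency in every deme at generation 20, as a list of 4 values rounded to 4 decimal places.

[0.9091, 0.9221, 0.6234, 0.5455]

t=0: k=[77 77 77 0]
t=1: x=[77.0000 77.0000 72.3800 4.6200] k=[77 77 69 7]
t=2: x=[77.0000 76.5200 65.7600 10.7200] k=[77 75 68 9]
t=3: x=[76.8800 74.7000 64.8800 12.5400] k=[76 77 62 15]
t=4: x=[76.0600 76.0400 60.0800 17.8200] k=[77 74 64 20]
t=5: x=[76.8200 73.5800 61.9600 22.6400] k=[77 71 65 20]
t=6: x=[76.6400 71.0000 62.6600 22.7000] k=[77 75 65 26]
t=7: x=[76.8800 74.5200 63.2600 28.3400] k=[74 75 59 26]
t=8: x=[74.0600 73.9800 57.9800 27.9800] k=[70 72 57 24]
t=9: x=[70.1200 70.9800 55.9200 25.9800] k=[73 75 58 25]
t=10: x=[73.1200 73.8600 57.0400 26.9800] k=[75 76 60 24]
t=11: x=[75.0600 74.9800 58.8000 26.1600] k=[77 77 60 27]
t=12: x=[77.0000 75.9800 59.0400 28.9800] k=[77 76 58 31]
t=13: x=[76.9400 74.9800 57.4600 32.6200] k=[75 72 59 33]
t=14: x=[74.8200 71.4000 58.2200 34.5600] k=[75 74 56 32]
t=15: x=[74.9400 72.9800 55.6400 33.4400] k=[77 76 58 29]
t=16: x=[76.9400 74.9800 57.3400 30.7400] k=[74 77 56 31]
t=17: x=[74.1800 75.5600 55.7600 32.5000] k=[74 73 53 35]
t=18: x=[73.9400 71.8600 53.1200 36.0800] k=[75 69 50 33]
t=19: x=[74.6400 68.2200 50.1200 34.0200] k=[73 72 51 37]
t=20: x=[72.9400 70.8000 51.4200 37.8400] k=[70 71 48 42]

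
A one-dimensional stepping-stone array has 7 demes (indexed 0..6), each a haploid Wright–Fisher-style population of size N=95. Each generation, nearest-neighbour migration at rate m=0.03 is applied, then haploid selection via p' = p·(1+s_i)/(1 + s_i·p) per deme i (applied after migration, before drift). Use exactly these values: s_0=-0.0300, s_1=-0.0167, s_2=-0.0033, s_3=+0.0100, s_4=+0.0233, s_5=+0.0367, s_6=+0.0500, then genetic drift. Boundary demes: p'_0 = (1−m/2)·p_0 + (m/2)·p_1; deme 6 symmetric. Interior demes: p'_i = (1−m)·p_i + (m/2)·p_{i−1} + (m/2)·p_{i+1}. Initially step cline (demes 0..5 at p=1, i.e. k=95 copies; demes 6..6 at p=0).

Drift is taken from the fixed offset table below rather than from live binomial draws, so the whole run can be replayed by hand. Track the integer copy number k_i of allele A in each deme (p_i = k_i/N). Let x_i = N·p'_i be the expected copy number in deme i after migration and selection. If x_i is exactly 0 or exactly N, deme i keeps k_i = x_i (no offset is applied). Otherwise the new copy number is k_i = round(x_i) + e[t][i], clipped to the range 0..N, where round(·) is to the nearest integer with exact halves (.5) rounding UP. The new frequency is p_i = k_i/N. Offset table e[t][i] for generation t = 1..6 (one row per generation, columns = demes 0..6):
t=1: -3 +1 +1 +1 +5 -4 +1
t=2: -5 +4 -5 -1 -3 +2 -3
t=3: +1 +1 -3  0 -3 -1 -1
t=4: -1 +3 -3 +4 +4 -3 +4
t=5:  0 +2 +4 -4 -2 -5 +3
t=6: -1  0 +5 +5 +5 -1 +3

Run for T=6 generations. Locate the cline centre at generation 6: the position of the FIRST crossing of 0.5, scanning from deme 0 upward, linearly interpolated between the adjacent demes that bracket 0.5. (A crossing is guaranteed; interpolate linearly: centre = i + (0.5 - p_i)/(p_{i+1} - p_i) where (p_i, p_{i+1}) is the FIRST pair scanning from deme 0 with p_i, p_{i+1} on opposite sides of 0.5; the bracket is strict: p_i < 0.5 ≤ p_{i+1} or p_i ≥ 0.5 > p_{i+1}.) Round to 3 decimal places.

t=0: k=[95 95 95 95 95 95 0]
t=1: x=[95.0000 95.0000 95.0000 95.0000 95.0000 93.6247 1.4951] k=[95 95 95 95 95 90 2]
t=2: x=[95.0000 95.0000 95.0000 95.0000 94.9267 88.9620 3.4799] k=[95 95 95 95 92 91 0]
t=3: x=[95.0000 95.0000 95.0000 94.9554 92.0956 89.8291 1.4322] k=[95 95 95 95 89 89 0]
t=4: x=[95.0000 95.0000 95.0000 94.9109 89.2164 87.9053 1.4008] k=[95 95 95 95 93 85 5]
t=5: x=[95.0000 95.0000 95.0000 94.9703 92.9566 84.2679 6.4888] k=[95 95 95 91 91 79 9]
t=6: x=[95.0000 95.0000 94.9398 91.0974 90.9111 78.6243 10.4970] k=[95 95 95 95 95 78 13]

5.469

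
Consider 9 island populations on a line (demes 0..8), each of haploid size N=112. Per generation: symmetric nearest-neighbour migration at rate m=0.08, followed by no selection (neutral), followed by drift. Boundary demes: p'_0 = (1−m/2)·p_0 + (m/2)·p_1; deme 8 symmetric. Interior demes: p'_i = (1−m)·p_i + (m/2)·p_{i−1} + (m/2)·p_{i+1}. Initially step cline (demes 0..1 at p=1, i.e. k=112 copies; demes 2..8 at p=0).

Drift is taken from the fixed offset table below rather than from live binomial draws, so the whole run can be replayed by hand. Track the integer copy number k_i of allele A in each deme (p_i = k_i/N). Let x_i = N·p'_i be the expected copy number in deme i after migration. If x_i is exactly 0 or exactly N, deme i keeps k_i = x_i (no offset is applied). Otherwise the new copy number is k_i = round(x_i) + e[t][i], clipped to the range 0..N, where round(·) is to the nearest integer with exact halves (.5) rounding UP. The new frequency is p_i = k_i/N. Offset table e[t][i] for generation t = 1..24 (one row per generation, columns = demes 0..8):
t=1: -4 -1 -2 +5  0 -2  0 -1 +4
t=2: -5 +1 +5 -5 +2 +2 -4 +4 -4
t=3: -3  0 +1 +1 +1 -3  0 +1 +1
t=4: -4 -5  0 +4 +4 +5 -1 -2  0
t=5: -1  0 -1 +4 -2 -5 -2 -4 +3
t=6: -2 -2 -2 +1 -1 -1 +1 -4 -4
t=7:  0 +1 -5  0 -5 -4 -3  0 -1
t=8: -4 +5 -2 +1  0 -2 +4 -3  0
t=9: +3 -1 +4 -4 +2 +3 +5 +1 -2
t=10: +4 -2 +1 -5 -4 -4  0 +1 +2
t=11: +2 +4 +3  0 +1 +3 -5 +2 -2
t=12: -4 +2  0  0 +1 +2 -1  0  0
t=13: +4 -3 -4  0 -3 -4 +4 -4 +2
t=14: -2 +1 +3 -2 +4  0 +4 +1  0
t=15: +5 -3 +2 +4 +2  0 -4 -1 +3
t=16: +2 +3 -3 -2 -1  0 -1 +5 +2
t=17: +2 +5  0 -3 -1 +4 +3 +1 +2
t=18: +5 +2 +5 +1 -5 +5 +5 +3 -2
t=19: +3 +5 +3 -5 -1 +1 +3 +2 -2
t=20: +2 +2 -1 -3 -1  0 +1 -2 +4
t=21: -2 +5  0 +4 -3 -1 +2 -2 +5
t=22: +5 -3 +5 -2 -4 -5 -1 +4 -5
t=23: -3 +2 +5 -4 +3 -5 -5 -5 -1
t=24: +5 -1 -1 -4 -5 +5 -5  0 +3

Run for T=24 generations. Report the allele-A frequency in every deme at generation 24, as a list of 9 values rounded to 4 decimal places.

[0.9821, 0.7679, 0.4554, 0.0179, 0.0000, 0.0446, 0.0357, 0.0625, 0.0804]

t=0: k=[112 112 0 0 0 0 0 0 0]
t=1: x=[112.0000 107.5200 4.4800 0.0000 0.0000 0.0000 0.0000 0.0000 0.0000] k=[112 107 2 0 0 0 0 0 0]
t=2: x=[111.8000 103.0000 6.1200 0.0800 0.0000 0.0000 0.0000 0.0000 0.0000] k=[107 104 11 0 0 0 0 0 0]
t=3: x=[106.8800 100.4000 14.2800 0.4400 0.0000 0.0000 0.0000 0.0000 0.0000] k=[104 100 15 1 0 0 0 0 0]
t=4: x=[103.8400 96.7600 17.8400 1.5200 0.0400 0.0000 0.0000 0.0000 0.0000] k=[100 92 18 6 4 0 0 0 0]
t=5: x=[99.6800 89.3600 20.4800 6.4000 3.9200 0.1600 0.0000 0.0000 0.0000] k=[99 89 19 10 2 0 0 0 0]
t=6: x=[98.6000 86.6000 21.4400 10.0400 2.2400 0.0800 0.0000 0.0000 0.0000] k=[97 85 19 11 1 0 0 0 0]
t=7: x=[96.5200 82.8400 21.3200 10.9200 1.3600 0.0400 0.0000 0.0000 0.0000] k=[97 84 16 11 0 0 0 0 0]
t=8: x=[96.4800 81.8000 18.5200 10.7600 0.4400 0.0000 0.0000 0.0000 0.0000] k=[92 87 17 12 0 0 0 0 0]
t=9: x=[91.8000 84.4000 19.6000 11.7200 0.4800 0.0000 0.0000 0.0000 0.0000] k=[95 83 24 8 2 0 0 0 0]
t=10: x=[94.5200 81.1200 25.7200 8.4000 2.1600 0.0800 0.0000 0.0000 0.0000] k=[99 79 27 3 0 0 0 0 0]
t=11: x=[98.2000 77.7200 28.1200 3.8400 0.1200 0.0000 0.0000 0.0000 0.0000] k=[100 82 31 4 1 0 0 0 0]
t=12: x=[99.2800 80.6800 31.9600 4.9600 1.0800 0.0400 0.0000 0.0000 0.0000] k=[95 83 32 5 2 2 0 0 0]
t=13: x=[94.5200 81.4400 32.9600 5.9600 2.1200 1.9200 0.0800 0.0000 0.0000] k=[99 78 29 6 0 0 4 0 0]
t=14: x=[98.1600 76.8800 30.0400 6.6800 0.2400 0.1600 3.6800 0.1600 0.0000] k=[96 78 33 5 4 0 8 1 0]
t=15: x=[95.2800 76.9200 33.6800 6.0800 3.8800 0.4800 7.4000 1.2400 0.0400] k=[100 74 36 10 6 0 3 0 3]
t=16: x=[98.9600 73.5200 36.4800 10.8800 5.9200 0.3600 2.7600 0.2400 2.8800] k=[101 77 33 9 5 0 2 5 5]
t=17: x=[100.0400 76.2000 33.8000 9.8000 4.9600 0.2800 2.0400 4.8800 5.0000] k=[102 81 34 7 4 4 5 6 7]
t=18: x=[101.1600 79.9600 34.8000 7.9600 4.1200 4.0400 5.0000 6.0000 6.9600] k=[106 82 40 9 0 9 10 9 5]
t=19: x=[105.0400 81.2800 40.4400 9.8800 0.7200 8.6800 9.9200 8.8800 5.1600] k=[108 86 43 5 0 10 13 11 3]
t=20: x=[107.1200 85.1600 43.2000 6.3200 0.6000 9.7200 12.8000 10.7600 3.3200] k=[109 87 42 3 0 10 14 9 7]
t=21: x=[108.1200 86.0800 42.2400 4.4400 0.5200 9.7600 13.6400 9.1200 7.0800] k=[106 91 42 8 0 9 16 7 12]
t=22: x=[105.4000 89.6400 42.6000 9.0400 0.6800 8.9200 15.3600 7.5600 11.8000] k=[110 87 48 7 0 4 14 12 7]
t=23: x=[109.0800 86.3600 47.9200 8.3600 0.4400 4.2400 13.5200 11.8800 7.2000] k=[106 88 53 4 3 0 9 7 6]
t=24: x=[105.2800 87.3200 52.4400 5.9200 2.9200 0.4800 8.5600 7.0400 6.0400] k=[110 86 51 2 0 5 4 7 9]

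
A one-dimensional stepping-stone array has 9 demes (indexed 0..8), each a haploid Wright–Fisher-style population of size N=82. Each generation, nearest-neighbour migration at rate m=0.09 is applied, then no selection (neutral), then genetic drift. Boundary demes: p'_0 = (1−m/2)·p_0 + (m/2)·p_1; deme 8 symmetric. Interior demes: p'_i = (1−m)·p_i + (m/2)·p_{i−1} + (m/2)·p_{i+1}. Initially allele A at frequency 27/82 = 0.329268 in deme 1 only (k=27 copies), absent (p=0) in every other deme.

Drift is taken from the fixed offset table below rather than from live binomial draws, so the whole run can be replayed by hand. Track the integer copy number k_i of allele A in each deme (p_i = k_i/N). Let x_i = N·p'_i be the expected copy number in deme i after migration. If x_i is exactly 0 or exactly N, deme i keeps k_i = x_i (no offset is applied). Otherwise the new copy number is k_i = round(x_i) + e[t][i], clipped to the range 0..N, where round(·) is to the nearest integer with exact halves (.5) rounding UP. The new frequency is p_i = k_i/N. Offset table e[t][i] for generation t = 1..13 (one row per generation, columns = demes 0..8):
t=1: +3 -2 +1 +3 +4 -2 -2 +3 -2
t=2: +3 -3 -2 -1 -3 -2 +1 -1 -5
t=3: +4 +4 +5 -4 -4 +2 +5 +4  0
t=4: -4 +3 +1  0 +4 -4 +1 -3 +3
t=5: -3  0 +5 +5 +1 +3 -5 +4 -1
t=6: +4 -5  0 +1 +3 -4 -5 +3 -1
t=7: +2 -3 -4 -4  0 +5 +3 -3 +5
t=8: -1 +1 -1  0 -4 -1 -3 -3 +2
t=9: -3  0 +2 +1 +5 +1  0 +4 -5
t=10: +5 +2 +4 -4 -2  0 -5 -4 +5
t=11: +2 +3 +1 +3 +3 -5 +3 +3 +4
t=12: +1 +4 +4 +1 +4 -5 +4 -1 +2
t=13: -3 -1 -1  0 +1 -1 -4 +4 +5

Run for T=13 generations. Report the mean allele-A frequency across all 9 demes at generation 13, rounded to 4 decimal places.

0.1030

t=0: k=[0 27 0 0 0 0 0 0 0]
t=1: x=[1.2150 24.5700 1.2150 0.0000 0.0000 0.0000 0.0000 0.0000 0.0000] k=[4 23 2 0 0 0 0 0 0]
t=2: x=[4.8550 21.2000 2.8550 0.0900 0.0000 0.0000 0.0000 0.0000 0.0000] k=[8 18 1 0 0 0 0 0 0]
t=3: x=[8.4500 16.7850 1.7200 0.0450 0.0000 0.0000 0.0000 0.0000 0.0000] k=[12 21 7 0 0 0 0 0 0]
t=4: x=[12.4050 19.9650 7.3150 0.3150 0.0000 0.0000 0.0000 0.0000 0.0000] k=[8 23 8 0 0 0 0 0 0]
t=5: x=[8.6750 21.6500 8.3150 0.3600 0.0000 0.0000 0.0000 0.0000 0.0000] k=[6 22 13 5 0 0 0 0 0]
t=6: x=[6.7200 20.8750 13.0450 5.1350 0.2250 0.0000 0.0000 0.0000 0.0000] k=[11 16 13 6 3 0 0 0 0]
t=7: x=[11.2250 15.6400 12.8200 6.1800 3.0000 0.1350 0.0000 0.0000 0.0000] k=[13 13 9 2 3 5 0 0 0]
t=8: x=[13.0000 12.8200 8.8650 2.3600 3.0450 4.6850 0.2250 0.0000 0.0000] k=[12 14 8 2 0 4 0 0 0]
t=9: x=[12.0900 13.6400 8.0000 2.1800 0.2700 3.6400 0.1800 0.0000 0.0000] k=[9 14 10 3 5 5 0 0 0]
t=10: x=[9.2250 13.5950 9.8650 3.4050 4.9100 4.7750 0.2250 0.0000 0.0000] k=[14 16 14 0 3 5 0 0 0]
t=11: x=[14.0900 15.8200 13.4600 0.7650 2.9550 4.6850 0.2250 0.0000 0.0000] k=[16 19 14 4 6 0 3 0 0]
t=12: x=[16.1350 18.6400 13.7750 4.5400 5.6400 0.4050 2.7300 0.1350 0.0000] k=[17 23 18 6 10 0 7 0 0]
t=13: x=[17.2700 22.5050 17.6850 6.7200 9.3700 0.7650 6.3700 0.3150 0.0000] k=[14 22 17 7 10 0 2 4 0]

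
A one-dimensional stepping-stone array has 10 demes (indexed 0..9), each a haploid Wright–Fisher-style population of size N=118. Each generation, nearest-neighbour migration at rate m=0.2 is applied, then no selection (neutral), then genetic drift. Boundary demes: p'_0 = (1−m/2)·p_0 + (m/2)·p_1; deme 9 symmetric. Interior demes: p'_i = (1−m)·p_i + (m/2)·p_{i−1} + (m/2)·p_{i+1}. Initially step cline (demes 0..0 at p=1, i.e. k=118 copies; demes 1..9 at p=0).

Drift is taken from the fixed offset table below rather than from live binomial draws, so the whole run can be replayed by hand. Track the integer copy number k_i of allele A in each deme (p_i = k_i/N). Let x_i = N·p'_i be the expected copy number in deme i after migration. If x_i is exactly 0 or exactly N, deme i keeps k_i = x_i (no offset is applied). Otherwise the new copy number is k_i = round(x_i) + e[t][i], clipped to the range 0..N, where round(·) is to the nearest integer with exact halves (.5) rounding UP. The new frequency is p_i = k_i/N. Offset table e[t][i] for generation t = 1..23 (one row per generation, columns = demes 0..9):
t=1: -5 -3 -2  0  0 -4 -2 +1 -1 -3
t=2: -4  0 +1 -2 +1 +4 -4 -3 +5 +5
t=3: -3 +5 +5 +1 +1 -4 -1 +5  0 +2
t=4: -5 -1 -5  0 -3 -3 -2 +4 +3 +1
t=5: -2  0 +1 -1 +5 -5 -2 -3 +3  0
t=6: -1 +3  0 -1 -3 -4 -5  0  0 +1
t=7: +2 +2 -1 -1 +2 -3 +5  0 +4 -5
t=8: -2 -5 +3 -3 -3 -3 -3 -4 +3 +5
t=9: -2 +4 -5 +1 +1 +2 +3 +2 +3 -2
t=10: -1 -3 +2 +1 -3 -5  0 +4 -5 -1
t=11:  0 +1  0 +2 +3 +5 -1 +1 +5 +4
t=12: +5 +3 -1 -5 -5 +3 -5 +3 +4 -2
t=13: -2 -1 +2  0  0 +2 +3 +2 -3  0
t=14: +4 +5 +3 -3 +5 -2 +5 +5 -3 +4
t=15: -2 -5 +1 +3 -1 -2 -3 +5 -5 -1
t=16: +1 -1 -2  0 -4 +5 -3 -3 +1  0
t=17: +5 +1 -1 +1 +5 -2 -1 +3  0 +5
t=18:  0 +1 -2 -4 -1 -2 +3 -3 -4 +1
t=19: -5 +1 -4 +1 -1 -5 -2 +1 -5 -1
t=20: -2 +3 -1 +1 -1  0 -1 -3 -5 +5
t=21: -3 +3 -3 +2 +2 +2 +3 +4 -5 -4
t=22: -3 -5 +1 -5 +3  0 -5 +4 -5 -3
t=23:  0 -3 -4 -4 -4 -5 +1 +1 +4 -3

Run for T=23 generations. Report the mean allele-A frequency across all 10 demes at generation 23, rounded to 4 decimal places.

0.0822

t=0: k=[118 0 0 0 0 0 0 0 0 0]
t=1: x=[106.2000 11.8000 0.0000 0.0000 0.0000 0.0000 0.0000 0.0000 0.0000 0.0000] k=[101 9 0 0 0 0 0 0 0 0]
t=2: x=[91.8000 17.3000 0.9000 0.0000 0.0000 0.0000 0.0000 0.0000 0.0000 0.0000] k=[88 17 2 0 0 0 0 0 0 0]
t=3: x=[80.9000 22.6000 3.3000 0.2000 0.0000 0.0000 0.0000 0.0000 0.0000 0.0000] k=[78 28 8 1 0 0 0 0 0 0]
t=4: x=[73.0000 31.0000 9.3000 1.6000 0.1000 0.0000 0.0000 0.0000 0.0000 0.0000] k=[68 30 4 2 0 0 0 0 0 0]
t=5: x=[64.2000 31.2000 6.4000 2.0000 0.2000 0.0000 0.0000 0.0000 0.0000 0.0000] k=[62 31 7 1 5 0 0 0 0 0]
t=6: x=[58.9000 31.7000 8.8000 2.0000 4.1000 0.5000 0.0000 0.0000 0.0000 0.0000] k=[58 35 9 1 1 0 0 0 0 0]
t=7: x=[55.7000 34.7000 10.8000 1.8000 0.9000 0.1000 0.0000 0.0000 0.0000 0.0000] k=[58 37 10 1 3 0 0 0 0 0]
t=8: x=[55.9000 36.4000 11.8000 2.1000 2.5000 0.3000 0.0000 0.0000 0.0000 0.0000] k=[54 31 15 0 0 0 0 0 0 0]
t=9: x=[51.7000 31.7000 15.1000 1.5000 0.0000 0.0000 0.0000 0.0000 0.0000 0.0000] k=[50 36 10 3 0 0 0 0 0 0]
t=10: x=[48.6000 34.8000 11.9000 3.4000 0.3000 0.0000 0.0000 0.0000 0.0000 0.0000] k=[48 32 14 4 0 0 0 0 0 0]
t=11: x=[46.4000 31.8000 14.8000 4.6000 0.4000 0.0000 0.0000 0.0000 0.0000 0.0000] k=[46 33 15 7 3 0 0 0 0 0]
t=12: x=[44.7000 32.5000 16.0000 7.4000 3.1000 0.3000 0.0000 0.0000 0.0000 0.0000] k=[50 36 15 2 0 3 0 0 0 0]
t=13: x=[48.6000 35.3000 15.8000 3.1000 0.5000 2.4000 0.3000 0.0000 0.0000 0.0000] k=[47 34 18 3 1 4 3 0 0 0]
t=14: x=[45.7000 33.7000 18.1000 4.3000 1.5000 3.6000 2.8000 0.3000 0.0000 0.0000] k=[50 39 21 1 7 2 8 5 0 0]
t=15: x=[48.9000 38.3000 20.8000 3.6000 5.9000 3.1000 7.1000 4.8000 0.5000 0.0000] k=[47 33 22 7 5 1 4 10 0 0]
t=16: x=[45.6000 33.3000 21.6000 8.3000 4.8000 1.7000 4.3000 8.4000 1.0000 0.0000] k=[47 32 20 8 1 7 1 5 2 0]
t=17: x=[45.5000 32.3000 20.0000 8.5000 2.3000 5.8000 2.0000 4.3000 2.1000 0.2000] k=[51 33 19 10 7 4 1 7 2 5]
t=18: x=[49.2000 33.4000 19.5000 10.6000 7.0000 4.0000 1.9000 5.9000 2.8000 4.7000] k=[49 34 18 7 6 2 5 3 0 6]
t=19: x=[47.5000 33.9000 18.5000 8.0000 5.7000 2.7000 4.5000 2.9000 0.9000 5.4000] k=[43 35 15 9 5 0 3 4 0 4]
t=20: x=[42.2000 33.8000 16.4000 9.2000 4.9000 0.8000 2.8000 3.5000 0.8000 3.6000] k=[40 37 15 10 4 1 2 1 0 9]
t=21: x=[39.7000 35.1000 16.7000 9.9000 4.3000 1.4000 1.8000 1.0000 1.0000 8.1000] k=[37 38 14 12 6 3 5 5 0 4]
t=22: x=[37.1000 35.5000 16.2000 11.6000 6.3000 3.5000 4.8000 4.5000 0.9000 3.6000] k=[34 31 17 7 9 4 0 9 0 1]
t=23: x=[33.7000 29.9000 17.4000 8.2000 8.3000 4.1000 1.3000 7.2000 1.0000 0.9000] k=[34 27 13 4 4 0 2 8 5 0]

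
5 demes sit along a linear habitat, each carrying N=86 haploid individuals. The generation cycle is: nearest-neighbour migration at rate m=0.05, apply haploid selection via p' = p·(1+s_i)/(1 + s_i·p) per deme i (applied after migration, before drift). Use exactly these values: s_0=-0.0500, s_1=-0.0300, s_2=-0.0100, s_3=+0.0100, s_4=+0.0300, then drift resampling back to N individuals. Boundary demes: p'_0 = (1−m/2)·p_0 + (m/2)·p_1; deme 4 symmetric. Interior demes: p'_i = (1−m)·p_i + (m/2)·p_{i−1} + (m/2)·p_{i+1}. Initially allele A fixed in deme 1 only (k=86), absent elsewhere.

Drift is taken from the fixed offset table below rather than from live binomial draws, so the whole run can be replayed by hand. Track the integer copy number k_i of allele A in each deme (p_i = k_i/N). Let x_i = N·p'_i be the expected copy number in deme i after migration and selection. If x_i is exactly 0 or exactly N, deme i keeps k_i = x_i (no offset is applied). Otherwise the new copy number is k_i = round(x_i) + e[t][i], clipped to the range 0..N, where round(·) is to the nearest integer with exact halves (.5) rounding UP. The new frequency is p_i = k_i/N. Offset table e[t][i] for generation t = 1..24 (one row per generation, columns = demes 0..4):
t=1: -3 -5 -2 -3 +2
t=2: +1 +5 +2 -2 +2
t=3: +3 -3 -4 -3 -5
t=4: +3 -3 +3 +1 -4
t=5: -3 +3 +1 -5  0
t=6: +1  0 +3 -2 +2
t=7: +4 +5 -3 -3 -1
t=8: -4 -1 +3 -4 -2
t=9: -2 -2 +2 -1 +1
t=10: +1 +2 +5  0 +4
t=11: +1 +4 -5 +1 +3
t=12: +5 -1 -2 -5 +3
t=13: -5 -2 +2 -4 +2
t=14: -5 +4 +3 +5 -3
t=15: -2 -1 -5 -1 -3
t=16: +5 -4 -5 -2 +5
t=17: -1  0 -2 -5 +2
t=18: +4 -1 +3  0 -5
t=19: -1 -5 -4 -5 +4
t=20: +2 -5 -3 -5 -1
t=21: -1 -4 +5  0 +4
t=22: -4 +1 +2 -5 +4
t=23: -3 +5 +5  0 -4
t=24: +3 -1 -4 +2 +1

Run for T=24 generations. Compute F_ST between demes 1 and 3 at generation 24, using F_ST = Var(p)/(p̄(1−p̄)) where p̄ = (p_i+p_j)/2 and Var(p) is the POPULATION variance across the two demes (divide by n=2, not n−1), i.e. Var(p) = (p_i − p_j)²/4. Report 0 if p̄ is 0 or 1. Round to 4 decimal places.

0.0657

t=0: k=[0 86 0 0 0]
t=1: x=[2.0451 81.5739 2.1290 0.0000 0.0000] k=[0 77 0 0 0]
t=2: x=[1.8308 72.8135 1.9062 0.0000 0.0000] k=[3 78 4 0 0]
t=3: x=[4.6444 73.9631 5.6963 0.1010 0.0000] k=[8 71 2 0 0]
t=4: x=[9.1472 67.2574 3.6398 0.0505 0.0000] k=[12 64 7 1 0]
t=5: x=[12.7335 60.7350 8.2001 1.1361 0.0257] k=[10 64 9 0 0]
t=6: x=[10.8541 60.7350 10.0604 0.2272 0.0000] k=[12 61 13 0 0]
t=7: x=[12.6611 58.0029 13.7584 0.3282 0.0000] k=[17 63 11 0 0]
t=8: x=[17.4264 60.0008 11.9214 0.2777 0.0000] k=[13 59 15 0 0]
t=9: x=[13.5540 56.1593 15.5963 0.3787 0.0000] k=[12 54 18 0 0]
t=10: x=[12.4923 51.4222 18.3048 0.4545 0.0000] k=[13 53 23 0 0]
t=11: x=[13.4091 50.6174 23.0052 0.5807 0.0000] k=[14 55 18 2 0]
t=12: x=[14.3995 52.4287 18.3793 2.3729 0.0515] k=[19 51 16 0 3]
t=13: x=[19.0291 48.6829 16.3416 0.4797 3.0097] k=[14 47 18 0 5]
t=14: x=[14.2062 44.7967 18.1308 0.5807 5.0127] k=[9 49 21 6 2]
t=15: x=[9.5556 46.6507 21.1642 6.3331 2.1614] k=[8 46 16 5 0]
t=16: x=[8.5470 43.6455 16.3416 5.1984 0.1287] k=[14 40 11 3 5]
t=17: x=[14.0371 37.9780 11.4251 3.2813 5.0897] k=[13 38 9 0 7]
t=18: x=[13.0471 36.0109 9.4154 0.4040 7.0131] k=[17 35 12 0 2]
t=19: x=[16.7474 33.3510 12.1696 0.3535 2.0071] k=[16 28 8 0 6]
t=20: x=[15.6332 26.6367 8.2249 0.3535 6.0132] k=[18 22 5 0 5]
t=21: x=[17.3779 20.9880 5.2502 0.2525 5.0127] k=[16 17 10 0 9]
t=22: x=[15.3669 16.3921 9.8371 0.4797 9.0107] k=[11 17 12 0 13]
t=23: x=[10.6616 16.3185 11.7229 0.6312 12.9978] k=[8 21 17 1 9]
t=24: x=[7.9472 20.1020 16.5652 1.6157 9.0363] k=[11 19 13 4 10]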